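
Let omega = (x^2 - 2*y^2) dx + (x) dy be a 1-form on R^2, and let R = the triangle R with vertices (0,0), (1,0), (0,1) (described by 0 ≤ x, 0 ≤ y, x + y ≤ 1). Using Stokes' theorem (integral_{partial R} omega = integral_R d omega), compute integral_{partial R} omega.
integral_(partial R) omega = 7/6

Stokes: integral_partial_R omega = integral_R d omega with d omega = (∂Q/∂x - ∂P/∂y) dx ∧ dy.
  ∂Q/∂x = 1
  ∂P/∂y = -4*y
  integrand = ∂Q/∂x - ∂P/∂y = 4*y + 1.
Integrating over R: integral_0^1 integral_0^{1-x} (4*y + 1) dy dx = 7/6.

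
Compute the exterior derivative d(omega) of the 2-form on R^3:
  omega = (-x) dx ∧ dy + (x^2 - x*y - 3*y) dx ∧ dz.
d(omega) = (x + 3) dx ∧ dy ∧ dz

For a 2-form omega = sum_{i<j} g_{ij} dx_i ∧ dx_j, the exterior derivative is
  d(omega) = sum_{i<j} d(g_{ij}) ∧ dx_i ∧ dx_j = sum_{i<j, k} (∂g_{ij}/∂x_k) dx_k ∧ dx_i ∧ dx_j.
Expand each term, using dx_k ∧ dx_i ∧ dx_j = sgn(permutation) dx_{(a)} ∧ dx_{(b)} ∧ dx_{(c)} with (a < b < c) sorted:
  d(x^2 - x*y - 3*y) includes (∂/∂y)(x^2 - x*y - 3*y) dy = (-x - 3) dy, which multiplied by dx ∧ dz gives (x + 3) dx ∧ dy ∧ dz
Collecting like 3-forms: d(omega) = (x + 3) dx ∧ dy ∧ dz.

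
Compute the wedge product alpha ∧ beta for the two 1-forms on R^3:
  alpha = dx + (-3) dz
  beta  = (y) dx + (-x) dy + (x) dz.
alpha ∧ beta = (-x) dx ∧ dy + (x + 3*y) dx ∧ dz + (-3*x) dy ∧ dz

Distribute the wedge, using dx_i ∧ dx_j = -dx_j ∧ dx_i and dx_i ∧ dx_i = 0. For each pair (i, j) with i < j, the coefficient of dx_i ∧ dx_j in alpha ∧ beta is (alpha_i * beta_j - alpha_j * beta_i). Collecting: alpha ∧ beta = (-x) dx ∧ dy + (x + 3*y) dx ∧ dz + (-3*x) dy ∧ dz.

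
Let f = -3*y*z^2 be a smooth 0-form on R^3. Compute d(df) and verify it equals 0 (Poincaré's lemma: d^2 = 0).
d(df) = 0

Step 1: df = sum_i (∂f/∂x_i) dx_i = (0) dx + (-3*z^2) dy + (-6*y*z) dz.
Step 2: Apply d again. Using the 1-form formula, the coefficient of dx ∧ dy in d(df) is ∂^2 f/∂x ∂y - ∂^2 f/∂y ∂x = (0) - (0) = 0 (equality of mixed partials for smooth f).
Similarly for dx ∧ dz and dy ∧ dz — all coefficients vanish. So d(df) = 0.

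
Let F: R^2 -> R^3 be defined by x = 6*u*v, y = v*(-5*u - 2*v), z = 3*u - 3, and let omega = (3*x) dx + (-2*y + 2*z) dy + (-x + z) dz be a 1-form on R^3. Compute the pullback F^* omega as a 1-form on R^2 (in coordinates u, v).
F^* omega = (58*u*v^2 - 48*u*v + 9*u - 20*v^3 + 30*v - 9) du + (58*u^2*v - 30*u^2 - 60*u*v^2 - 24*u*v + 30*u - 16*v^3 + 24*v) dv

Using F^*(f dg) = (f ∘ F) d(g ∘ F), substitute each coordinate x_i by F_i(u, v) in f_i, and replace dx_i by d F_i = (∂F_i/∂u) du + (∂F_i/∂v) dv.
  For the x component: f_1(F) = 18*u*v; d F_1 = (6*v) du + (6*u) dv
  For the y component: f_2(F) = 10*u*v + 6*u + 4*v^2 - 6; d F_2 = (-5*v) du + (-5*u - 4*v) dv
  For the z component: f_3(F) = -6*u*v + 3*u - 3; d F_3 = (3) du + (0) dv
Combining and collecting du, dv coefficients:
  coeff of du: 58*u*v^2 - 48*u*v + 9*u - 20*v^3 + 30*v - 9
  coeff of dv: 58*u^2*v - 30*u^2 - 60*u*v^2 - 24*u*v + 30*u - 16*v^3 + 24*v
F^* omega = (58*u*v^2 - 48*u*v + 9*u - 20*v^3 + 30*v - 9) du + (58*u^2*v - 30*u^2 - 60*u*v^2 - 24*u*v + 30*u - 16*v^3 + 24*v) dv.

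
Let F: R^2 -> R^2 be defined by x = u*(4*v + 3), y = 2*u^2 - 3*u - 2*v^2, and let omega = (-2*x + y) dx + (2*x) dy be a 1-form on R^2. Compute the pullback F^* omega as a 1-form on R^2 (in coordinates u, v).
F^* omega = (40*u^2*v + 30*u^2 - 32*u*v^2 - 84*u*v - 45*u - 8*v^3 - 6*v^2) du + (4*u*(2*u^2 - 8*u*v - 9*u - 10*v^2 - 6*v)) dv

Using F^*(f dg) = (f ∘ F) d(g ∘ F), substitute each coordinate x_i by F_i(u, v) in f_i, and replace dx_i by d F_i = (∂F_i/∂u) du + (∂F_i/∂v) dv.
  For the x component: f_1(F) = 2*u^2 - 8*u*v - 9*u - 2*v^2; d F_1 = (4*v + 3) du + (4*u) dv
  For the y component: f_2(F) = 2*u*(4*v + 3); d F_2 = (4*u - 3) du + (-4*v) dv
Combining and collecting du, dv coefficients:
  coeff of du: 40*u^2*v + 30*u^2 - 32*u*v^2 - 84*u*v - 45*u - 8*v^3 - 6*v^2
  coeff of dv: 4*u*(2*u^2 - 8*u*v - 9*u - 10*v^2 - 6*v)
F^* omega = (40*u^2*v + 30*u^2 - 32*u*v^2 - 84*u*v - 45*u - 8*v^3 - 6*v^2) du + (4*u*(2*u^2 - 8*u*v - 9*u - 10*v^2 - 6*v)) dv.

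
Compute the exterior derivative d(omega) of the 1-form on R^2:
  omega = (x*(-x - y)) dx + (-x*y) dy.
d(omega) = (x - y) dx ∧ dy

For a 1-form omega = sum_i f_i dx_i, the exterior derivative is
  d(omega) = sum_{i < j} (∂f_j/∂x_i - ∂f_i/∂x_j) dx_i ∧ dx_j.
  coefficient of dx ∧ dy: ∂f_2/∂x - ∂f_1/∂y = ∂(-x*y)/∂x - ∂(x*(-x - y))/∂y = x - y
Assembling: d(omega) = (x - y) dx ∧ dy.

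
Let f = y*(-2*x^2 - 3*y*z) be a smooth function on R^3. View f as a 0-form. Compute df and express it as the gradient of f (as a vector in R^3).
df = (-4*x*y) dx + (-2*x^2 - 6*y*z) dy + (-3*y^2) dz; grad f = (-4*x*y, -2*x^2 - 6*y*z, -3*y^2)

For a 0-form f, d f = (∂f/∂x) dx + (∂f/∂y) dy + (∂f/∂z) dz. The components of the vector representation are exactly the entries of grad f in Cartesian coordinates:
  ∂f/∂x = -4*x*y
  ∂f/∂y = -2*x^2 - 6*y*z
  ∂f/∂z = -3*y^2.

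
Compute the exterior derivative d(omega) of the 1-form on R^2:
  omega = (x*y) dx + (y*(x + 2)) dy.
d(omega) = (-x + y) dx ∧ dy

For a 1-form omega = sum_i f_i dx_i, the exterior derivative is
  d(omega) = sum_{i < j} (∂f_j/∂x_i - ∂f_i/∂x_j) dx_i ∧ dx_j.
  coefficient of dx ∧ dy: ∂f_2/∂x - ∂f_1/∂y = ∂(y*(x + 2))/∂x - ∂(x*y)/∂y = -x + y
Assembling: d(omega) = (-x + y) dx ∧ dy.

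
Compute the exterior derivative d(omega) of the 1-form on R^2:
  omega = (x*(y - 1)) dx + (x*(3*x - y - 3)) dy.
d(omega) = (5*x - y - 3) dx ∧ dy

For a 1-form omega = sum_i f_i dx_i, the exterior derivative is
  d(omega) = sum_{i < j} (∂f_j/∂x_i - ∂f_i/∂x_j) dx_i ∧ dx_j.
  coefficient of dx ∧ dy: ∂f_2/∂x - ∂f_1/∂y = ∂(x*(3*x - y - 3))/∂x - ∂(x*(y - 1))/∂y = 5*x - y - 3
Assembling: d(omega) = (5*x - y - 3) dx ∧ dy.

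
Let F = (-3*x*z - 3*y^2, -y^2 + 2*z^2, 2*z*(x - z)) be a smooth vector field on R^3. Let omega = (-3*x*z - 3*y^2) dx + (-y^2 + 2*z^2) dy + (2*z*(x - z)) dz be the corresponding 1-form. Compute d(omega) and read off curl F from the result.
d(omega) = (-4*z) dy ∧ dz + (-3*x - 2*z) dz ∧ dx + (6*y) dx ∧ dy; curl F = (-4*z, -3*x - 2*z, 6*y)

d omega = sum_{i<j} (∂f_j/∂x_i - ∂f_i/∂x_j) dx_i ∧ dx_j. Under the identification (dy ∧ dz, dz ∧ dx, dx ∧ dy) ↔ (e_x, e_y, e_z), the coefficients are exactly the components of curl F. Compute:
  ∂R/∂y - ∂Q/∂z = (0) - (4*z) = -4*z
  ∂P/∂z - ∂R/∂x = (-3*x) - (2*z) = -3*x - 2*z
  ∂Q/∂x - ∂P/∂y = (0) - (-6*y) = 6*y.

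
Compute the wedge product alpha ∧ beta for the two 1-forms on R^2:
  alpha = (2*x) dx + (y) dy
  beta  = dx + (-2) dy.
alpha ∧ beta = (-4*x - y) dx ∧ dy

Distribute the wedge, using dx_i ∧ dx_j = -dx_j ∧ dx_i and dx_i ∧ dx_i = 0. For each pair (i, j) with i < j, the coefficient of dx_i ∧ dx_j in alpha ∧ beta is (alpha_i * beta_j - alpha_j * beta_i). Collecting: alpha ∧ beta = (-4*x - y) dx ∧ dy.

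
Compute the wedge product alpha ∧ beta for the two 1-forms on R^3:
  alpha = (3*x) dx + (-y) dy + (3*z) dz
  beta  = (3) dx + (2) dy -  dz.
alpha ∧ beta = (6*x + 3*y) dx ∧ dy + (-3*x - 9*z) dx ∧ dz + (y - 6*z) dy ∧ dz

Distribute the wedge, using dx_i ∧ dx_j = -dx_j ∧ dx_i and dx_i ∧ dx_i = 0. For each pair (i, j) with i < j, the coefficient of dx_i ∧ dx_j in alpha ∧ beta is (alpha_i * beta_j - alpha_j * beta_i). Collecting: alpha ∧ beta = (6*x + 3*y) dx ∧ dy + (-3*x - 9*z) dx ∧ dz + (y - 6*z) dy ∧ dz.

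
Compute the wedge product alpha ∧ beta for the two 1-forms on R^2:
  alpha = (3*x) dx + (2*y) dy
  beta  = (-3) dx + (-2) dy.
alpha ∧ beta = (-6*x + 6*y) dx ∧ dy

Distribute the wedge, using dx_i ∧ dx_j = -dx_j ∧ dx_i and dx_i ∧ dx_i = 0. For each pair (i, j) with i < j, the coefficient of dx_i ∧ dx_j in alpha ∧ beta is (alpha_i * beta_j - alpha_j * beta_i). Collecting: alpha ∧ beta = (-6*x + 6*y) dx ∧ dy.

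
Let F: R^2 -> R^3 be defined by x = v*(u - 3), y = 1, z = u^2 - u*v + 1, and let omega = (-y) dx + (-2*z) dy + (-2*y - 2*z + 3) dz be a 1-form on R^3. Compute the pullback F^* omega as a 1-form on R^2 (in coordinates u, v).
F^* omega = (2*u*(-2*u^2 + 3*u*v - v^2 - 1)) du + (2*u^3 - 2*u^2*v + 3) dv

Using F^*(f dg) = (f ∘ F) d(g ∘ F), substitute each coordinate x_i by F_i(u, v) in f_i, and replace dx_i by d F_i = (∂F_i/∂u) du + (∂F_i/∂v) dv.
  For the x component: f_1(F) = -1; d F_1 = (v) du + (u - 3) dv
  For the y component: f_2(F) = -2*u^2 + 2*u*v - 2; d F_2 = (0) du + (0) dv
  For the z component: f_3(F) = -2*u^2 + 2*u*v - 1; d F_3 = (2*u - v) du + (-u) dv
Combining and collecting du, dv coefficients:
  coeff of du: 2*u*(-2*u^2 + 3*u*v - v^2 - 1)
  coeff of dv: 2*u^3 - 2*u^2*v + 3
F^* omega = (2*u*(-2*u^2 + 3*u*v - v^2 - 1)) du + (2*u^3 - 2*u^2*v + 3) dv.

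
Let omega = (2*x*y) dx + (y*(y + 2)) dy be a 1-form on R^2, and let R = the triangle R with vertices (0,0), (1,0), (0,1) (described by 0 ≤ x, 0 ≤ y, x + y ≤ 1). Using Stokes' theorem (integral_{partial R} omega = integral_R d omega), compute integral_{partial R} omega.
integral_(partial R) omega = -1/3

Stokes: integral_partial_R omega = integral_R d omega with d omega = (∂Q/∂x - ∂P/∂y) dx ∧ dy.
  ∂Q/∂x = 0
  ∂P/∂y = 2*x
  integrand = ∂Q/∂x - ∂P/∂y = -2*x.
Integrating over R: integral_0^1 integral_0^{1-x} (-2*x) dy dx = -1/3.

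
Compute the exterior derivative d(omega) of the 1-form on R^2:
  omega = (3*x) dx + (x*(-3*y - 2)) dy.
d(omega) = (-3*y - 2) dx ∧ dy

For a 1-form omega = sum_i f_i dx_i, the exterior derivative is
  d(omega) = sum_{i < j} (∂f_j/∂x_i - ∂f_i/∂x_j) dx_i ∧ dx_j.
  coefficient of dx ∧ dy: ∂f_2/∂x - ∂f_1/∂y = ∂(x*(-3*y - 2))/∂x - ∂(3*x)/∂y = -3*y - 2
Assembling: d(omega) = (-3*y - 2) dx ∧ dy.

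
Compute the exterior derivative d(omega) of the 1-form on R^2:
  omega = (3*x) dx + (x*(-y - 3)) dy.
d(omega) = (-y - 3) dx ∧ dy

For a 1-form omega = sum_i f_i dx_i, the exterior derivative is
  d(omega) = sum_{i < j} (∂f_j/∂x_i - ∂f_i/∂x_j) dx_i ∧ dx_j.
  coefficient of dx ∧ dy: ∂f_2/∂x - ∂f_1/∂y = ∂(x*(-y - 3))/∂x - ∂(3*x)/∂y = -y - 3
Assembling: d(omega) = (-y - 3) dx ∧ dy.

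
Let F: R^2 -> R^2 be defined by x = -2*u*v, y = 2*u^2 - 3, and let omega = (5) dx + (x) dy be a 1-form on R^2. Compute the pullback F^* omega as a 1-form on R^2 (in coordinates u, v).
F^* omega = (2*v*(-4*u^2 - 5)) du + (-10*u) dv

Using F^*(f dg) = (f ∘ F) d(g ∘ F), substitute each coordinate x_i by F_i(u, v) in f_i, and replace dx_i by d F_i = (∂F_i/∂u) du + (∂F_i/∂v) dv.
  For the x component: f_1(F) = 5; d F_1 = (-2*v) du + (-2*u) dv
  For the y component: f_2(F) = -2*u*v; d F_2 = (4*u) du + (0) dv
Combining and collecting du, dv coefficients:
  coeff of du: 2*v*(-4*u^2 - 5)
  coeff of dv: -10*u
F^* omega = (2*v*(-4*u^2 - 5)) du + (-10*u) dv.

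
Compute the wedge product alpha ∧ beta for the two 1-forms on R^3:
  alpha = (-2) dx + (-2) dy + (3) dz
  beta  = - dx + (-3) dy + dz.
alpha ∧ beta = (4) dx ∧ dy + (1) dx ∧ dz + (7) dy ∧ dz

Distribute the wedge, using dx_i ∧ dx_j = -dx_j ∧ dx_i and dx_i ∧ dx_i = 0. For each pair (i, j) with i < j, the coefficient of dx_i ∧ dx_j in alpha ∧ beta is (alpha_i * beta_j - alpha_j * beta_i). Collecting: alpha ∧ beta = (4) dx ∧ dy + (1) dx ∧ dz + (7) dy ∧ dz.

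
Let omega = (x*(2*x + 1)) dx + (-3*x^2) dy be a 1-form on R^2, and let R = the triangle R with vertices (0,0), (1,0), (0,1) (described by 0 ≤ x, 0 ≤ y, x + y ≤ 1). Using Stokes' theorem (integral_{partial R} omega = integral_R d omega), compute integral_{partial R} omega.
integral_(partial R) omega = -1

Stokes: integral_partial_R omega = integral_R d omega with d omega = (∂Q/∂x - ∂P/∂y) dx ∧ dy.
  ∂Q/∂x = -6*x
  ∂P/∂y = 0
  integrand = ∂Q/∂x - ∂P/∂y = -6*x.
Integrating over R: integral_0^1 integral_0^{1-x} (-6*x) dy dx = -1.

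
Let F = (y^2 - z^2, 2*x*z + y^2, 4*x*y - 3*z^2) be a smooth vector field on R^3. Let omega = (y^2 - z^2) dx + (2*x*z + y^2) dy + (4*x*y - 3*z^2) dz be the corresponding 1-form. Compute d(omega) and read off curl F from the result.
d(omega) = (2*x) dy ∧ dz + (-4*y - 2*z) dz ∧ dx + (-2*y + 2*z) dx ∧ dy; curl F = (2*x, -4*y - 2*z, -2*y + 2*z)

d omega = sum_{i<j} (∂f_j/∂x_i - ∂f_i/∂x_j) dx_i ∧ dx_j. Under the identification (dy ∧ dz, dz ∧ dx, dx ∧ dy) ↔ (e_x, e_y, e_z), the coefficients are exactly the components of curl F. Compute:
  ∂R/∂y - ∂Q/∂z = (4*x) - (2*x) = 2*x
  ∂P/∂z - ∂R/∂x = (-2*z) - (4*y) = -4*y - 2*z
  ∂Q/∂x - ∂P/∂y = (2*z) - (2*y) = -2*y + 2*z.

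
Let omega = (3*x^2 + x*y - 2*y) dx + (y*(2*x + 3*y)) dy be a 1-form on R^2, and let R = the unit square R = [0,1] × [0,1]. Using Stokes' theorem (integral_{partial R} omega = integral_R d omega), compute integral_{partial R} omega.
integral_(partial R) omega = 5/2

Stokes: integral_partial_R omega = integral_R d omega with d omega = (∂Q/∂x - ∂P/∂y) dx ∧ dy.
  ∂Q/∂x = 2*y
  ∂P/∂y = x - 2
  integrand = ∂Q/∂x - ∂P/∂y = -x + 2*y + 2.
Integrating over R: integral_0^1 integral_0^1 (-x + 2*y + 2) dx dy = 5/2.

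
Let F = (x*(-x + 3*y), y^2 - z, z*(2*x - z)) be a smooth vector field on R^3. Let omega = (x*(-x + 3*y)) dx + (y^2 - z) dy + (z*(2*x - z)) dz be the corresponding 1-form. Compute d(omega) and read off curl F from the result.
d(omega) = (1) dy ∧ dz + (-2*z) dz ∧ dx + (-3*x) dx ∧ dy; curl F = (1, -2*z, -3*x)

d omega = sum_{i<j} (∂f_j/∂x_i - ∂f_i/∂x_j) dx_i ∧ dx_j. Under the identification (dy ∧ dz, dz ∧ dx, dx ∧ dy) ↔ (e_x, e_y, e_z), the coefficients are exactly the components of curl F. Compute:
  ∂R/∂y - ∂Q/∂z = (0) - (-1) = 1
  ∂P/∂z - ∂R/∂x = (0) - (2*z) = -2*z
  ∂Q/∂x - ∂P/∂y = (0) - (3*x) = -3*x.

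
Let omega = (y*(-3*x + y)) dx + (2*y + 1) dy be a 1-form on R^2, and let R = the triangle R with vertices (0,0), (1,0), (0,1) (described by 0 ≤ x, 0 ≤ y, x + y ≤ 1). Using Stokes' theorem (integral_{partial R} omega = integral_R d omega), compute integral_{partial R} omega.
integral_(partial R) omega = 1/6

Stokes: integral_partial_R omega = integral_R d omega with d omega = (∂Q/∂x - ∂P/∂y) dx ∧ dy.
  ∂Q/∂x = 0
  ∂P/∂y = -3*x + 2*y
  integrand = ∂Q/∂x - ∂P/∂y = 3*x - 2*y.
Integrating over R: integral_0^1 integral_0^{1-x} (3*x - 2*y) dy dx = 1/6.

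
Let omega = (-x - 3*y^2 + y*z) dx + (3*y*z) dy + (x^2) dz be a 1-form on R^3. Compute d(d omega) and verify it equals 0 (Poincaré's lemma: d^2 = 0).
d(d omega) = 0

Step 1: d omega = sum_{i<j} (∂f_j/∂x_i - ∂f_i/∂x_j) dx_i ∧ dx_j:
  coeff of dx ∧ dy: 6*y - z
  coeff of dx ∧ dz: 2*x - y
  coeff of dy ∧ dz: -3*y
Step 2: Apply d again to each 2-form coefficient. The only possible 3-form in R^3 is dx ∧ dy ∧ dz, with coefficient
  ∂(coeff of dy∧dz)/∂x - ∂(coeff of dx∧dz)/∂y + ∂(coeff of dx∧dy)/∂z
  = ∂/∂x (-3*y) - ∂/∂y (2*x - y) + ∂/∂z (6*y - z).
Each of these terms simplifies to sums of mixed partials that cancel in pairs. The result is 0 (by equality of mixed partials for smooth functions — Schwarz / Clairaut).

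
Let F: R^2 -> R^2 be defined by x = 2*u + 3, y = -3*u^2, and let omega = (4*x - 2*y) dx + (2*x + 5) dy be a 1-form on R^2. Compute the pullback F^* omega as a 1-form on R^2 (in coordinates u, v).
F^* omega = (-12*u^2 - 50*u + 24) du

Using F^*(f dg) = (f ∘ F) d(g ∘ F), substitute each coordinate x_i by F_i(u, v) in f_i, and replace dx_i by d F_i = (∂F_i/∂u) du + (∂F_i/∂v) dv.
  For the x component: f_1(F) = 6*u^2 + 8*u + 12; d F_1 = (2) du + (0) dv
  For the y component: f_2(F) = 4*u + 11; d F_2 = (-6*u) du + (0) dv
Combining and collecting du, dv coefficients:
  coeff of du: -12*u^2 - 50*u + 24
  coeff of dv: 0
F^* omega = (-12*u^2 - 50*u + 24) du.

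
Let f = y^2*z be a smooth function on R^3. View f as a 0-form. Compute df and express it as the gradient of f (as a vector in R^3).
df = (0) dx + (2*y*z) dy + (y^2) dz; grad f = (0, 2*y*z, y^2)

For a 0-form f, d f = (∂f/∂x) dx + (∂f/∂y) dy + (∂f/∂z) dz. The components of the vector representation are exactly the entries of grad f in Cartesian coordinates:
  ∂f/∂x = 0
  ∂f/∂y = 2*y*z
  ∂f/∂z = y^2.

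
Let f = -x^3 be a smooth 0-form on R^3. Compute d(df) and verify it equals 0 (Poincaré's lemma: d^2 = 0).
d(df) = 0

Step 1: df = sum_i (∂f/∂x_i) dx_i = (-3*x^2) dx + (0) dy + (0) dz.
Step 2: Apply d again. Using the 1-form formula, the coefficient of dx ∧ dy in d(df) is ∂^2 f/∂x ∂y - ∂^2 f/∂y ∂x = (0) - (0) = 0 (equality of mixed partials for smooth f).
Similarly for dx ∧ dz and dy ∧ dz — all coefficients vanish. So d(df) = 0.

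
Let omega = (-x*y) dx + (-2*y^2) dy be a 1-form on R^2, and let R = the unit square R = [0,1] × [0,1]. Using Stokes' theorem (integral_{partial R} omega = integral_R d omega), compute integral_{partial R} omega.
integral_(partial R) omega = 1/2

Stokes: integral_partial_R omega = integral_R d omega with d omega = (∂Q/∂x - ∂P/∂y) dx ∧ dy.
  ∂Q/∂x = 0
  ∂P/∂y = -x
  integrand = ∂Q/∂x - ∂P/∂y = x.
Integrating over R: integral_0^1 integral_0^1 (x) dx dy = 1/2.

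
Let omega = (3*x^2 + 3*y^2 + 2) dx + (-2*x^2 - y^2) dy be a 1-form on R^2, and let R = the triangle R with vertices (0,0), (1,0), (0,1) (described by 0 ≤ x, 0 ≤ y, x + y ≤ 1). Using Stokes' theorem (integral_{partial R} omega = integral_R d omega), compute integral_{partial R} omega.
integral_(partial R) omega = -5/3

Stokes: integral_partial_R omega = integral_R d omega with d omega = (∂Q/∂x - ∂P/∂y) dx ∧ dy.
  ∂Q/∂x = -4*x
  ∂P/∂y = 6*y
  integrand = ∂Q/∂x - ∂P/∂y = -4*x - 6*y.
Integrating over R: integral_0^1 integral_0^{1-x} (-4*x - 6*y) dy dx = -5/3.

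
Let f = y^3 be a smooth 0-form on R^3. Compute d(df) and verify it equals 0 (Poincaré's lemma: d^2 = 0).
d(df) = 0

Step 1: df = sum_i (∂f/∂x_i) dx_i = (0) dx + (3*y^2) dy + (0) dz.
Step 2: Apply d again. Using the 1-form formula, the coefficient of dx ∧ dy in d(df) is ∂^2 f/∂x ∂y - ∂^2 f/∂y ∂x = (0) - (0) = 0 (equality of mixed partials for smooth f).
Similarly for dx ∧ dz and dy ∧ dz — all coefficients vanish. So d(df) = 0.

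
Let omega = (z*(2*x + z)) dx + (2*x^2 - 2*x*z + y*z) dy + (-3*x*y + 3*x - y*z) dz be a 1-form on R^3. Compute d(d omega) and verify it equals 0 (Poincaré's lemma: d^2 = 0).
d(d omega) = 0

Step 1: d omega = sum_{i<j} (∂f_j/∂x_i - ∂f_i/∂x_j) dx_i ∧ dx_j:
  coeff of dx ∧ dy: 4*x - 2*z
  coeff of dx ∧ dz: -2*x - 3*y - 2*z + 3
  coeff of dy ∧ dz: -x - y - z
Step 2: Apply d again to each 2-form coefficient. The only possible 3-form in R^3 is dx ∧ dy ∧ dz, with coefficient
  ∂(coeff of dy∧dz)/∂x - ∂(coeff of dx∧dz)/∂y + ∂(coeff of dx∧dy)/∂z
  = ∂/∂x (-x - y - z) - ∂/∂y (-2*x - 3*y - 2*z + 3) + ∂/∂z (4*x - 2*z).
Each of these terms simplifies to sums of mixed partials that cancel in pairs. The result is 0 (by equality of mixed partials for smooth functions — Schwarz / Clairaut).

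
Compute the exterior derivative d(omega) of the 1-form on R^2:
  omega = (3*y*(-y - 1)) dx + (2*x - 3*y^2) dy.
d(omega) = (6*y + 5) dx ∧ dy

For a 1-form omega = sum_i f_i dx_i, the exterior derivative is
  d(omega) = sum_{i < j} (∂f_j/∂x_i - ∂f_i/∂x_j) dx_i ∧ dx_j.
  coefficient of dx ∧ dy: ∂f_2/∂x - ∂f_1/∂y = ∂(2*x - 3*y^2)/∂x - ∂(3*y*(-y - 1))/∂y = 6*y + 5
Assembling: d(omega) = (6*y + 5) dx ∧ dy.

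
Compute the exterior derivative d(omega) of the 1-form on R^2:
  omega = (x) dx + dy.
d(omega) = 0

For a 1-form omega = sum_i f_i dx_i, the exterior derivative is
  d(omega) = sum_{i < j} (∂f_j/∂x_i - ∂f_i/∂x_j) dx_i ∧ dx_j.

Assembling: d(omega) = 0.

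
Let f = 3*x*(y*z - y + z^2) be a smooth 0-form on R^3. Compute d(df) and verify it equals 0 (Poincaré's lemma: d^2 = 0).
d(df) = 0

Step 1: df = sum_i (∂f/∂x_i) dx_i = (3*y*z - 3*y + 3*z^2) dx + (3*x*(z - 1)) dy + (3*x*(y + 2*z)) dz.
Step 2: Apply d again. Using the 1-form formula, the coefficient of dx ∧ dy in d(df) is ∂^2 f/∂x ∂y - ∂^2 f/∂y ∂x = (3*z - 3) - (3*z - 3) = 0 (equality of mixed partials for smooth f).
Similarly for dx ∧ dz and dy ∧ dz — all coefficients vanish. So d(df) = 0.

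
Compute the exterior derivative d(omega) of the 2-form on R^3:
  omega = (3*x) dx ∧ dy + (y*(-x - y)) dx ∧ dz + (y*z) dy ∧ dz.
d(omega) = (x + 2*y) dx ∧ dy ∧ dz

For a 2-form omega = sum_{i<j} g_{ij} dx_i ∧ dx_j, the exterior derivative is
  d(omega) = sum_{i<j} d(g_{ij}) ∧ dx_i ∧ dx_j = sum_{i<j, k} (∂g_{ij}/∂x_k) dx_k ∧ dx_i ∧ dx_j.
Expand each term, using dx_k ∧ dx_i ∧ dx_j = sgn(permutation) dx_{(a)} ∧ dx_{(b)} ∧ dx_{(c)} with (a < b < c) sorted:
  d(y*(-x - y)) includes (∂/∂y)(y*(-x - y)) dy = (-x - 2*y) dy, which multiplied by dx ∧ dz gives (x + 2*y) dx ∧ dy ∧ dz
Collecting like 3-forms: d(omega) = (x + 2*y) dx ∧ dy ∧ dz.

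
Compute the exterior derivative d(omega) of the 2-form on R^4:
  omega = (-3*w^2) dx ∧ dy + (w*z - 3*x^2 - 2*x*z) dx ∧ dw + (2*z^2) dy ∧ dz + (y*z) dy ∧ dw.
d(omega) = (-6*w) dx ∧ dy ∧ dw + (-w + 2*x) dx ∧ dz ∧ dw + (-y) dy ∧ dz ∧ dw

For a 2-form omega = sum_{i<j} g_{ij} dx_i ∧ dx_j, the exterior derivative is
  d(omega) = sum_{i<j} d(g_{ij}) ∧ dx_i ∧ dx_j = sum_{i<j, k} (∂g_{ij}/∂x_k) dx_k ∧ dx_i ∧ dx_j.
Expand each term, using dx_k ∧ dx_i ∧ dx_j = sgn(permutation) dx_{(a)} ∧ dx_{(b)} ∧ dx_{(c)} with (a < b < c) sorted:
  d(-3*w^2) includes (∂/∂w)(-3*w^2) dw = (-6*w) dw, which multiplied by dx ∧ dy gives (-6*w) dx ∧ dy ∧ dw
  d(w*z - 3*x^2 - 2*x*z) includes (∂/∂z)(w*z - 3*x^2 - 2*x*z) dz = (w - 2*x) dz, which multiplied by dx ∧ dw gives (-w + 2*x) dx ∧ dz ∧ dw
  d(y*z) includes (∂/∂z)(y*z) dz = (y) dz, which multiplied by dy ∧ dw gives (-y) dy ∧ dz ∧ dw
Collecting like 3-forms: d(omega) = (-6*w) dx ∧ dy ∧ dw + (-w + 2*x) dx ∧ dz ∧ dw + (-y) dy ∧ dz ∧ dw.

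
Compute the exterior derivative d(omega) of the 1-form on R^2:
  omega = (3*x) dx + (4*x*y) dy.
d(omega) = (4*y) dx ∧ dy

For a 1-form omega = sum_i f_i dx_i, the exterior derivative is
  d(omega) = sum_{i < j} (∂f_j/∂x_i - ∂f_i/∂x_j) dx_i ∧ dx_j.
  coefficient of dx ∧ dy: ∂f_2/∂x - ∂f_1/∂y = ∂(4*x*y)/∂x - ∂(3*x)/∂y = 4*y
Assembling: d(omega) = (4*y) dx ∧ dy.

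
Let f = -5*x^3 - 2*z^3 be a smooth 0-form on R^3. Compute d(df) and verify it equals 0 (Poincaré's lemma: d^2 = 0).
d(df) = 0

Step 1: df = sum_i (∂f/∂x_i) dx_i = (-15*x^2) dx + (0) dy + (-6*z^2) dz.
Step 2: Apply d again. Using the 1-form formula, the coefficient of dx ∧ dy in d(df) is ∂^2 f/∂x ∂y - ∂^2 f/∂y ∂x = (0) - (0) = 0 (equality of mixed partials for smooth f).
Similarly for dx ∧ dz and dy ∧ dz — all coefficients vanish. So d(df) = 0.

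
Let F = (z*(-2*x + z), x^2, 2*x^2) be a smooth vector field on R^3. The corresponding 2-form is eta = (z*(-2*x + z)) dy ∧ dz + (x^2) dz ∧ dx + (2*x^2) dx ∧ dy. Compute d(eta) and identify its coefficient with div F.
d(eta) = (-2*z) dx ∧ dy ∧ dz; div F = -2*z

For a 2-form in R^3 of the form above, applying d gives a 3-form with coefficient ∂P/∂x + ∂Q/∂y + ∂R/∂z:
  ∂P/∂x = -2*z
  ∂Q/∂y = 0
  ∂R/∂z = 0
Sum = -2*z, which is exactly div F.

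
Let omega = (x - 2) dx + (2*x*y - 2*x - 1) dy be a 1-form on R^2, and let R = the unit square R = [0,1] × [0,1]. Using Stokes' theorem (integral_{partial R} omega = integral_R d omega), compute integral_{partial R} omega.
integral_(partial R) omega = -1

Stokes: integral_partial_R omega = integral_R d omega with d omega = (∂Q/∂x - ∂P/∂y) dx ∧ dy.
  ∂Q/∂x = 2*y - 2
  ∂P/∂y = 0
  integrand = ∂Q/∂x - ∂P/∂y = 2*y - 2.
Integrating over R: integral_0^1 integral_0^1 (2*y - 2) dx dy = -1.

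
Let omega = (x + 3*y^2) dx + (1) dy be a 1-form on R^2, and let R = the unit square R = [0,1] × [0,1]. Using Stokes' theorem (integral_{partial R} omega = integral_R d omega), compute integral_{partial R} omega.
integral_(partial R) omega = -3

Stokes: integral_partial_R omega = integral_R d omega with d omega = (∂Q/∂x - ∂P/∂y) dx ∧ dy.
  ∂Q/∂x = 0
  ∂P/∂y = 6*y
  integrand = ∂Q/∂x - ∂P/∂y = -6*y.
Integrating over R: integral_0^1 integral_0^1 (-6*y) dx dy = -3.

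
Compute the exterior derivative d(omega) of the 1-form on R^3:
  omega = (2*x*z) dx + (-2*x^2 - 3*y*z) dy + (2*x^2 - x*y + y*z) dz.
d(omega) = (-4*x) dx ∧ dy + (2*x - y) dx ∧ dz + (-x + 3*y + z) dy ∧ dz

For a 1-form omega = sum_i f_i dx_i, the exterior derivative is
  d(omega) = sum_{i < j} (∂f_j/∂x_i - ∂f_i/∂x_j) dx_i ∧ dx_j.
  coefficient of dx ∧ dy: ∂f_2/∂x - ∂f_1/∂y = ∂(-2*x^2 - 3*y*z)/∂x - ∂(2*x*z)/∂y = -4*x
  coefficient of dx ∧ dz: ∂f_3/∂x - ∂f_1/∂z = ∂(2*x^2 - x*y + y*z)/∂x - ∂(2*x*z)/∂z = 2*x - y
  coefficient of dy ∧ dz: ∂f_3/∂y - ∂f_2/∂z = ∂(2*x^2 - x*y + y*z)/∂y - ∂(-2*x^2 - 3*y*z)/∂z = -x + 3*y + z
Assembling: d(omega) = (-4*x) dx ∧ dy + (2*x - y) dx ∧ dz + (-x + 3*y + z) dy ∧ dz.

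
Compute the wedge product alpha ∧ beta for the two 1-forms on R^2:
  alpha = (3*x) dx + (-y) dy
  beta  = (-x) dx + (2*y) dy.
alpha ∧ beta = (5*x*y) dx ∧ dy

Distribute the wedge, using dx_i ∧ dx_j = -dx_j ∧ dx_i and dx_i ∧ dx_i = 0. For each pair (i, j) with i < j, the coefficient of dx_i ∧ dx_j in alpha ∧ beta is (alpha_i * beta_j - alpha_j * beta_i). Collecting: alpha ∧ beta = (5*x*y) dx ∧ dy.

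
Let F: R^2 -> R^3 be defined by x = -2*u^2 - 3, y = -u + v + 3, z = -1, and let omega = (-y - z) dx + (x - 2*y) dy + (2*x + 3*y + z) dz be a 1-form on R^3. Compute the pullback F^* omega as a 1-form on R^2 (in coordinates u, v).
F^* omega = (-2*u^2 + 4*u*v + 6*u + 2*v + 9) du + (-2*u^2 + 2*u - 2*v - 9) dv

Using F^*(f dg) = (f ∘ F) d(g ∘ F), substitute each coordinate x_i by F_i(u, v) in f_i, and replace dx_i by d F_i = (∂F_i/∂u) du + (∂F_i/∂v) dv.
  For the x component: f_1(F) = u - v - 2; d F_1 = (-4*u) du + (0) dv
  For the y component: f_2(F) = -2*u^2 + 2*u - 2*v - 9; d F_2 = (-1) du + (1) dv
  For the z component: f_3(F) = -4*u^2 - 3*u + 3*v + 2; d F_3 = (0) du + (0) dv
Combining and collecting du, dv coefficients:
  coeff of du: -2*u^2 + 4*u*v + 6*u + 2*v + 9
  coeff of dv: -2*u^2 + 2*u - 2*v - 9
F^* omega = (-2*u^2 + 4*u*v + 6*u + 2*v + 9) du + (-2*u^2 + 2*u - 2*v - 9) dv.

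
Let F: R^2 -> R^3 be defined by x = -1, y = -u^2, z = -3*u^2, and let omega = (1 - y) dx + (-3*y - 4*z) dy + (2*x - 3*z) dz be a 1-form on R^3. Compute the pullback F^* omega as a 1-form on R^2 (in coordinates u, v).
F^* omega = (-84*u^3 + 12*u) du

Using F^*(f dg) = (f ∘ F) d(g ∘ F), substitute each coordinate x_i by F_i(u, v) in f_i, and replace dx_i by d F_i = (∂F_i/∂u) du + (∂F_i/∂v) dv.
  For the x component: f_1(F) = u^2 + 1; d F_1 = (0) du + (0) dv
  For the y component: f_2(F) = 15*u^2; d F_2 = (-2*u) du + (0) dv
  For the z component: f_3(F) = 9*u^2 - 2; d F_3 = (-6*u) du + (0) dv
Combining and collecting du, dv coefficients:
  coeff of du: -84*u^3 + 12*u
  coeff of dv: 0
F^* omega = (-84*u^3 + 12*u) du.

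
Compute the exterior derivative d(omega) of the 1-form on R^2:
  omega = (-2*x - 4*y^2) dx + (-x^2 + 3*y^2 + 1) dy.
d(omega) = (-2*x + 8*y) dx ∧ dy

For a 1-form omega = sum_i f_i dx_i, the exterior derivative is
  d(omega) = sum_{i < j} (∂f_j/∂x_i - ∂f_i/∂x_j) dx_i ∧ dx_j.
  coefficient of dx ∧ dy: ∂f_2/∂x - ∂f_1/∂y = ∂(-x^2 + 3*y^2 + 1)/∂x - ∂(-2*x - 4*y^2)/∂y = -2*x + 8*y
Assembling: d(omega) = (-2*x + 8*y) dx ∧ dy.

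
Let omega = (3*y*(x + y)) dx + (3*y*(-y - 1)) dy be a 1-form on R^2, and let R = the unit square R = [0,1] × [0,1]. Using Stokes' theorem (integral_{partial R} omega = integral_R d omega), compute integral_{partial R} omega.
integral_(partial R) omega = -9/2

Stokes: integral_partial_R omega = integral_R d omega with d omega = (∂Q/∂x - ∂P/∂y) dx ∧ dy.
  ∂Q/∂x = 0
  ∂P/∂y = 3*x + 6*y
  integrand = ∂Q/∂x - ∂P/∂y = -3*x - 6*y.
Integrating over R: integral_0^1 integral_0^1 (-3*x - 6*y) dx dy = -9/2.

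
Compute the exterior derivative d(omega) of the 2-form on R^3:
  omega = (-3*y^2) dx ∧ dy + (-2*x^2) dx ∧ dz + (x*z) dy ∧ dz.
d(omega) = (z) dx ∧ dy ∧ dz

For a 2-form omega = sum_{i<j} g_{ij} dx_i ∧ dx_j, the exterior derivative is
  d(omega) = sum_{i<j} d(g_{ij}) ∧ dx_i ∧ dx_j = sum_{i<j, k} (∂g_{ij}/∂x_k) dx_k ∧ dx_i ∧ dx_j.
Expand each term, using dx_k ∧ dx_i ∧ dx_j = sgn(permutation) dx_{(a)} ∧ dx_{(b)} ∧ dx_{(c)} with (a < b < c) sorted:
  d(x*z) includes (∂/∂x)(x*z) dx = (z) dx, which multiplied by dy ∧ dz gives (z) dx ∧ dy ∧ dz
Collecting like 3-forms: d(omega) = (z) dx ∧ dy ∧ dz.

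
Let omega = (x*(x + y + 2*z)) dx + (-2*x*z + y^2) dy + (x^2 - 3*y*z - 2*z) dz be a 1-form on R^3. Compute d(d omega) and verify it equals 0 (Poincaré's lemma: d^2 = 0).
d(d omega) = 0

Step 1: d omega = sum_{i<j} (∂f_j/∂x_i - ∂f_i/∂x_j) dx_i ∧ dx_j:
  coeff of dx ∧ dy: -x - 2*z
  coeff of dx ∧ dz: 0
  coeff of dy ∧ dz: 2*x - 3*z
Step 2: Apply d again to each 2-form coefficient. The only possible 3-form in R^3 is dx ∧ dy ∧ dz, with coefficient
  ∂(coeff of dy∧dz)/∂x - ∂(coeff of dx∧dz)/∂y + ∂(coeff of dx∧dy)/∂z
  = ∂/∂x (2*x - 3*z) - ∂/∂y (0) + ∂/∂z (-x - 2*z).
Each of these terms simplifies to sums of mixed partials that cancel in pairs. The result is 0 (by equality of mixed partials for smooth functions — Schwarz / Clairaut).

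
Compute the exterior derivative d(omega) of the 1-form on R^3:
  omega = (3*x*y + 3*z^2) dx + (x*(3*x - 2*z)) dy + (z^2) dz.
d(omega) = (3*x - 2*z) dx ∧ dy + (-6*z) dx ∧ dz + (2*x) dy ∧ dz

For a 1-form omega = sum_i f_i dx_i, the exterior derivative is
  d(omega) = sum_{i < j} (∂f_j/∂x_i - ∂f_i/∂x_j) dx_i ∧ dx_j.
  coefficient of dx ∧ dy: ∂f_2/∂x - ∂f_1/∂y = ∂(x*(3*x - 2*z))/∂x - ∂(3*x*y + 3*z^2)/∂y = 3*x - 2*z
  coefficient of dx ∧ dz: ∂f_3/∂x - ∂f_1/∂z = ∂(z^2)/∂x - ∂(3*x*y + 3*z^2)/∂z = -6*z
  coefficient of dy ∧ dz: ∂f_3/∂y - ∂f_2/∂z = ∂(z^2)/∂y - ∂(x*(3*x - 2*z))/∂z = 2*x
Assembling: d(omega) = (3*x - 2*z) dx ∧ dy + (-6*z) dx ∧ dz + (2*x) dy ∧ dz.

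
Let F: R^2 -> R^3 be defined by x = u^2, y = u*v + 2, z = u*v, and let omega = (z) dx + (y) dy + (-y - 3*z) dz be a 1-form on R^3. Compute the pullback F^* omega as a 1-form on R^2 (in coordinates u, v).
F^* omega = (u*v*(2*u - 3*v)) du + (-3*u^2*v) dv

Using F^*(f dg) = (f ∘ F) d(g ∘ F), substitute each coordinate x_i by F_i(u, v) in f_i, and replace dx_i by d F_i = (∂F_i/∂u) du + (∂F_i/∂v) dv.
  For the x component: f_1(F) = u*v; d F_1 = (2*u) du + (0) dv
  For the y component: f_2(F) = u*v + 2; d F_2 = (v) du + (u) dv
  For the z component: f_3(F) = -4*u*v - 2; d F_3 = (v) du + (u) dv
Combining and collecting du, dv coefficients:
  coeff of du: u*v*(2*u - 3*v)
  coeff of dv: -3*u^2*v
F^* omega = (u*v*(2*u - 3*v)) du + (-3*u^2*v) dv.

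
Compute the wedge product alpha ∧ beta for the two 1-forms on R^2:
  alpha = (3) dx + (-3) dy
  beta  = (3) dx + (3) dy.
alpha ∧ beta = (18) dx ∧ dy

Distribute the wedge, using dx_i ∧ dx_j = -dx_j ∧ dx_i and dx_i ∧ dx_i = 0. For each pair (i, j) with i < j, the coefficient of dx_i ∧ dx_j in alpha ∧ beta is (alpha_i * beta_j - alpha_j * beta_i). Collecting: alpha ∧ beta = (18) dx ∧ dy.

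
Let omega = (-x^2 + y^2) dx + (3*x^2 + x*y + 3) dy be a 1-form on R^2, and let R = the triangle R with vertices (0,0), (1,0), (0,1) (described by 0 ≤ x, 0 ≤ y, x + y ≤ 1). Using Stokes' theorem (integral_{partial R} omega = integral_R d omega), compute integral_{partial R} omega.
integral_(partial R) omega = 5/6

Stokes: integral_partial_R omega = integral_R d omega with d omega = (∂Q/∂x - ∂P/∂y) dx ∧ dy.
  ∂Q/∂x = 6*x + y
  ∂P/∂y = 2*y
  integrand = ∂Q/∂x - ∂P/∂y = 6*x - y.
Integrating over R: integral_0^1 integral_0^{1-x} (6*x - y) dy dx = 5/6.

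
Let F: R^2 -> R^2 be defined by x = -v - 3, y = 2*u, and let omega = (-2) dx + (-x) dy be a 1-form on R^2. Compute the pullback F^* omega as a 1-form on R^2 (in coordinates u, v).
F^* omega = (2*v + 6) du + (2) dv

Using F^*(f dg) = (f ∘ F) d(g ∘ F), substitute each coordinate x_i by F_i(u, v) in f_i, and replace dx_i by d F_i = (∂F_i/∂u) du + (∂F_i/∂v) dv.
  For the x component: f_1(F) = -2; d F_1 = (0) du + (-1) dv
  For the y component: f_2(F) = v + 3; d F_2 = (2) du + (0) dv
Combining and collecting du, dv coefficients:
  coeff of du: 2*v + 6
  coeff of dv: 2
F^* omega = (2*v + 6) du + (2) dv.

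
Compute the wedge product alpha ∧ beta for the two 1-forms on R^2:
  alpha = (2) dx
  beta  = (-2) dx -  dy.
alpha ∧ beta = (-2) dx ∧ dy

Distribute the wedge, using dx_i ∧ dx_j = -dx_j ∧ dx_i and dx_i ∧ dx_i = 0. For each pair (i, j) with i < j, the coefficient of dx_i ∧ dx_j in alpha ∧ beta is (alpha_i * beta_j - alpha_j * beta_i). Collecting: alpha ∧ beta = (-2) dx ∧ dy.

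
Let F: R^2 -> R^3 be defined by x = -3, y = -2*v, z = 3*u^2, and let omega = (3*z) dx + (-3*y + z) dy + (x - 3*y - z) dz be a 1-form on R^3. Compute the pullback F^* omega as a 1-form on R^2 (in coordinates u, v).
F^* omega = (18*u*(-u^2 + 2*v - 1)) du + (-6*u^2 - 12*v) dv

Using F^*(f dg) = (f ∘ F) d(g ∘ F), substitute each coordinate x_i by F_i(u, v) in f_i, and replace dx_i by d F_i = (∂F_i/∂u) du + (∂F_i/∂v) dv.
  For the x component: f_1(F) = 9*u^2; d F_1 = (0) du + (0) dv
  For the y component: f_2(F) = 3*u^2 + 6*v; d F_2 = (0) du + (-2) dv
  For the z component: f_3(F) = -3*u^2 + 6*v - 3; d F_3 = (6*u) du + (0) dv
Combining and collecting du, dv coefficients:
  coeff of du: 18*u*(-u^2 + 2*v - 1)
  coeff of dv: -6*u^2 - 12*v
F^* omega = (18*u*(-u^2 + 2*v - 1)) du + (-6*u^2 - 12*v) dv.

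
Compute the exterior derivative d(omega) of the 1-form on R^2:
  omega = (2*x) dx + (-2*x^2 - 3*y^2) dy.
d(omega) = (-4*x) dx ∧ dy

For a 1-form omega = sum_i f_i dx_i, the exterior derivative is
  d(omega) = sum_{i < j} (∂f_j/∂x_i - ∂f_i/∂x_j) dx_i ∧ dx_j.
  coefficient of dx ∧ dy: ∂f_2/∂x - ∂f_1/∂y = ∂(-2*x^2 - 3*y^2)/∂x - ∂(2*x)/∂y = -4*x
Assembling: d(omega) = (-4*x) dx ∧ dy.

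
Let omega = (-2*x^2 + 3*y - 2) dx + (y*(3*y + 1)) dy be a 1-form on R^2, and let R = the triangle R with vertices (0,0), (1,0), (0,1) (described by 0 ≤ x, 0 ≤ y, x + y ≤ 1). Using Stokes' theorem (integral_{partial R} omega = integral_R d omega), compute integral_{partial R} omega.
integral_(partial R) omega = -3/2

Stokes: integral_partial_R omega = integral_R d omega with d omega = (∂Q/∂x - ∂P/∂y) dx ∧ dy.
  ∂Q/∂x = 0
  ∂P/∂y = 3
  integrand = ∂Q/∂x - ∂P/∂y = -3.
Integrating over R: integral_0^1 integral_0^{1-x} (-3) dy dx = -3/2.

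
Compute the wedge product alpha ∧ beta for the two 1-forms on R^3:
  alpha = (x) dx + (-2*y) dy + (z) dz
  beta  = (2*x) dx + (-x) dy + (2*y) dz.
alpha ∧ beta = (x*(-x + 4*y)) dx ∧ dy + (2*x*(y - z)) dx ∧ dz + (x*z - 4*y^2) dy ∧ dz

Distribute the wedge, using dx_i ∧ dx_j = -dx_j ∧ dx_i and dx_i ∧ dx_i = 0. For each pair (i, j) with i < j, the coefficient of dx_i ∧ dx_j in alpha ∧ beta is (alpha_i * beta_j - alpha_j * beta_i). Collecting: alpha ∧ beta = (x*(-x + 4*y)) dx ∧ dy + (2*x*(y - z)) dx ∧ dz + (x*z - 4*y^2) dy ∧ dz.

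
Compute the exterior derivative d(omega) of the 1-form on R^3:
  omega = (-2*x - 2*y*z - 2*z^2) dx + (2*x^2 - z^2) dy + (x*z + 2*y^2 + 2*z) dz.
d(omega) = (4*x + 2*z) dx ∧ dy + (2*y + 5*z) dx ∧ dz + (4*y + 2*z) dy ∧ dz

For a 1-form omega = sum_i f_i dx_i, the exterior derivative is
  d(omega) = sum_{i < j} (∂f_j/∂x_i - ∂f_i/∂x_j) dx_i ∧ dx_j.
  coefficient of dx ∧ dy: ∂f_2/∂x - ∂f_1/∂y = ∂(2*x^2 - z^2)/∂x - ∂(-2*x - 2*y*z - 2*z^2)/∂y = 4*x + 2*z
  coefficient of dx ∧ dz: ∂f_3/∂x - ∂f_1/∂z = ∂(x*z + 2*y^2 + 2*z)/∂x - ∂(-2*x - 2*y*z - 2*z^2)/∂z = 2*y + 5*z
  coefficient of dy ∧ dz: ∂f_3/∂y - ∂f_2/∂z = ∂(x*z + 2*y^2 + 2*z)/∂y - ∂(2*x^2 - z^2)/∂z = 4*y + 2*z
Assembling: d(omega) = (4*x + 2*z) dx ∧ dy + (2*y + 5*z) dx ∧ dz + (4*y + 2*z) dy ∧ dz.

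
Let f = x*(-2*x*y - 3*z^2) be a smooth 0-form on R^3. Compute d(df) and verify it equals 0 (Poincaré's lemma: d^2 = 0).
d(df) = 0

Step 1: df = sum_i (∂f/∂x_i) dx_i = (-4*x*y - 3*z^2) dx + (-2*x^2) dy + (-6*x*z) dz.
Step 2: Apply d again. Using the 1-form formula, the coefficient of dx ∧ dy in d(df) is ∂^2 f/∂x ∂y - ∂^2 f/∂y ∂x = (-4*x) - (-4*x) = 0 (equality of mixed partials for smooth f).
Similarly for dx ∧ dz and dy ∧ dz — all coefficients vanish. So d(df) = 0.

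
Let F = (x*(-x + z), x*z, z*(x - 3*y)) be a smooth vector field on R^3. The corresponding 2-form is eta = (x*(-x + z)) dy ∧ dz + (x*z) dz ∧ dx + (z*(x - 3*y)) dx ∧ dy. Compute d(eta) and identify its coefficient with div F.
d(eta) = (-x - 3*y + z) dx ∧ dy ∧ dz; div F = -x - 3*y + z

For a 2-form in R^3 of the form above, applying d gives a 3-form with coefficient ∂P/∂x + ∂Q/∂y + ∂R/∂z:
  ∂P/∂x = -2*x + z
  ∂Q/∂y = 0
  ∂R/∂z = x - 3*y
Sum = -x - 3*y + z, which is exactly div F.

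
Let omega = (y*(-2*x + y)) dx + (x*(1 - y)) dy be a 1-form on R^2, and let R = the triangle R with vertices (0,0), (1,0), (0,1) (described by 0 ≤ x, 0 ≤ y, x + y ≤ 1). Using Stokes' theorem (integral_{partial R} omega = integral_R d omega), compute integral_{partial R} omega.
integral_(partial R) omega = 1/3

Stokes: integral_partial_R omega = integral_R d omega with d omega = (∂Q/∂x - ∂P/∂y) dx ∧ dy.
  ∂Q/∂x = 1 - y
  ∂P/∂y = -2*x + 2*y
  integrand = ∂Q/∂x - ∂P/∂y = 2*x - 3*y + 1.
Integrating over R: integral_0^1 integral_0^{1-x} (2*x - 3*y + 1) dy dx = 1/3.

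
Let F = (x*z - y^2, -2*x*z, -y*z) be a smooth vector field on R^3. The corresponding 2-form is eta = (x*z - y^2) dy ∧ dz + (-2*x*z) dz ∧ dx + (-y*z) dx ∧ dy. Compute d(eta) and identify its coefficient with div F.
d(eta) = (-y + z) dx ∧ dy ∧ dz; div F = -y + z

For a 2-form in R^3 of the form above, applying d gives a 3-form with coefficient ∂P/∂x + ∂Q/∂y + ∂R/∂z:
  ∂P/∂x = z
  ∂Q/∂y = 0
  ∂R/∂z = -y
Sum = -y + z, which is exactly div F.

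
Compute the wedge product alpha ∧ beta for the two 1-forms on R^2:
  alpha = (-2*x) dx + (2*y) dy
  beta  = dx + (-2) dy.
alpha ∧ beta = (4*x - 2*y) dx ∧ dy

Distribute the wedge, using dx_i ∧ dx_j = -dx_j ∧ dx_i and dx_i ∧ dx_i = 0. For each pair (i, j) with i < j, the coefficient of dx_i ∧ dx_j in alpha ∧ beta is (alpha_i * beta_j - alpha_j * beta_i). Collecting: alpha ∧ beta = (4*x - 2*y) dx ∧ dy.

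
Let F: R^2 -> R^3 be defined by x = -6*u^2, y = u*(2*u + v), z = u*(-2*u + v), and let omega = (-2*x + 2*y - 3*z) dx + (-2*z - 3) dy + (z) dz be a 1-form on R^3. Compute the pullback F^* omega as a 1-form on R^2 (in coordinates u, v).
F^* omega = (-240*u^3 + 2*u^2*v - u*v^2 - 12*u - 3*v) du + (u*(2*u^2 - u*v - 3)) dv

Using F^*(f dg) = (f ∘ F) d(g ∘ F), substitute each coordinate x_i by F_i(u, v) in f_i, and replace dx_i by d F_i = (∂F_i/∂u) du + (∂F_i/∂v) dv.
  For the x component: f_1(F) = u*(22*u - v); d F_1 = (-12*u) du + (0) dv
  For the y component: f_2(F) = 4*u^2 - 2*u*v - 3; d F_2 = (4*u + v) du + (u) dv
  For the z component: f_3(F) = u*(-2*u + v); d F_3 = (-4*u + v) du + (u) dv
Combining and collecting du, dv coefficients:
  coeff of du: -240*u^3 + 2*u^2*v - u*v^2 - 12*u - 3*v
  coeff of dv: u*(2*u^2 - u*v - 3)
F^* omega = (-240*u^3 + 2*u^2*v - u*v^2 - 12*u - 3*v) du + (u*(2*u^2 - u*v - 3)) dv.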